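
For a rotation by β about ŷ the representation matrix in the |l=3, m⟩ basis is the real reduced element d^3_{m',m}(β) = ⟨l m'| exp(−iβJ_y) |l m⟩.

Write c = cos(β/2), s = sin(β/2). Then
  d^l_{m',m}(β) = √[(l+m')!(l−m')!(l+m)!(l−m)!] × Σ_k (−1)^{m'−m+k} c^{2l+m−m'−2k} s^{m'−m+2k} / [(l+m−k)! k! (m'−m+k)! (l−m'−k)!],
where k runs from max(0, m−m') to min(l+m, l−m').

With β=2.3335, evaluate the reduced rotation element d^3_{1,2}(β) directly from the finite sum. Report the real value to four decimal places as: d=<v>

d^3_{1,2}(β=2.3335) via Wigner's sum:
c=cos(2.3335/2)=0.393142, s=sin(2.3335/2)=0.919478; N=√[24·2·120·1]=75.894664
Admissible k: 1..2 (factorial args all ≥0)
  k=1: (−1)^0·75.8947/(24)·0.3931^5·0.9195^1 = +0.027308
  k=2: (−1)^1·75.8947/(12)·0.3931^3·0.9195^3 = -0.298746
d^3_{1,2}(2.3335) = +0.027308 -0.298746 = -0.271438

d=-0.2714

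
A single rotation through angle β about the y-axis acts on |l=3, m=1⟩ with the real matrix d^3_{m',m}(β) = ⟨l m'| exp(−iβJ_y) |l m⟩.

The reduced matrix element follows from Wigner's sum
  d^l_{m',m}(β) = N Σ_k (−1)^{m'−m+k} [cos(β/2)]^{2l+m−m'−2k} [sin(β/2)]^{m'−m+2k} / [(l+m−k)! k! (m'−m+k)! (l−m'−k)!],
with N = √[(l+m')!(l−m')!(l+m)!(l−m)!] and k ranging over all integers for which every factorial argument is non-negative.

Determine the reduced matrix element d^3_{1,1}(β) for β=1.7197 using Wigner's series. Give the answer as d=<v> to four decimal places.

d=0.0866

d^3_{1,1}(β=1.7197) via Wigner's sum:
With c≡cos(β/2)=0.652551 and s≡sin(β/2)=0.757745, N=[24·2·24·2]^{1/2}=48.000000
k: max(0,(1)−(1))=0 … min(3+(1),3−(1))=2
  k=0: (−1)^0·48.0000/(48)·0.6526^6·0.7577^0 = +0.077212
  k=1: (−1)^1·48.0000/(6)·0.6526^4·0.7577^2 = -0.832902
  k=2: (−1)^2·48.0000/(8)·0.6526^2·0.7577^4 = +0.842310
d^3_{1,1}(1.7197) = +0.077212 -0.832902 +0.842310 = +0.086620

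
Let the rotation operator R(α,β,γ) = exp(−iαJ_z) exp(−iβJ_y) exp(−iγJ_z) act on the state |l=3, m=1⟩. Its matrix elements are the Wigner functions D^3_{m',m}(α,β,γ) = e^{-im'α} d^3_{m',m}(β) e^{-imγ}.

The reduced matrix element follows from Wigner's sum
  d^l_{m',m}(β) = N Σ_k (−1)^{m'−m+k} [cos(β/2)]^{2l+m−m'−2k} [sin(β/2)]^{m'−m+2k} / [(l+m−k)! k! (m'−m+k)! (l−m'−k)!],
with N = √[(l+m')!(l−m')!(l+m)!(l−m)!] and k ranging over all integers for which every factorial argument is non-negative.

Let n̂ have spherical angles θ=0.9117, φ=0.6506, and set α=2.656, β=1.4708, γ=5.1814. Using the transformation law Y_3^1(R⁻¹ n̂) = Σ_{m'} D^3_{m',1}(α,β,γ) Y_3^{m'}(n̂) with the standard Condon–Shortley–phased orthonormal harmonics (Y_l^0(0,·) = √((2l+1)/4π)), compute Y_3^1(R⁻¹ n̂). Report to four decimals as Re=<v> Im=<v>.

Need the full column D^3_{m',1} for m'=−3..3 at α=2.656, β=1.4708, γ=5.1814.
cos(β/2)=0.741562, sin(β/2)=0.670884
d^3_{-3,1}: single k=4 term ⇒ +0.431450;  D = -0.404549+0.149965i
d^3_{-2,1}: k∈[3..4] ⇒ +0.778781 -0.318702 = +0.460079;  D = +0.456161+0.059916i
d^3_{-1,1}: k∈[2..4] ⇒ +0.816652 -0.891199 +0.091177 = +0.016629;  D = -0.013571-0.009611i
d^3_{0,1}: k∈[1..3] ⇒ +0.521167 -1.279667 +0.349120 = -0.409380;  D = -0.185042-0.365174i
d^3_{1,1}: k∈[0..2] ⇒ +0.166298 -1.088869 +0.668399 = -0.254172;  D = -0.004214+0.254137i
d^3_{2,1}: k∈[0..1] ⇒ -0.475758 +0.778781 = +0.303023;  D = -0.145855+0.265611i
d^3_{3,1}: single k=0 term ⇒ +0.527146;  D = +0.440061-0.290223i
Y_3^{m'}(θ=0.9117,φ=0.6506) and Σ D·Y over m':
  (-0.4045+0.1500i)·(-0.0767-0.1914i)  (+0.4562+0.0599i)·(+0.1042-0.3770i)  (-0.0136-0.0096i)·(+0.1779-0.1354i)  (-0.1850-0.3652i)·(-0.2571+0.0000i)  (-0.0042+0.2541i)·(-0.1779-0.1354i)  (-0.1459+0.2656i)·(+0.1042+0.3770i)  (+0.4401-0.2902i)·(+0.0767-0.1914i)
Y_3^1(R⁻¹ n̂) = +0.071696-0.184240i

Re=0.0717 Im=-0.1842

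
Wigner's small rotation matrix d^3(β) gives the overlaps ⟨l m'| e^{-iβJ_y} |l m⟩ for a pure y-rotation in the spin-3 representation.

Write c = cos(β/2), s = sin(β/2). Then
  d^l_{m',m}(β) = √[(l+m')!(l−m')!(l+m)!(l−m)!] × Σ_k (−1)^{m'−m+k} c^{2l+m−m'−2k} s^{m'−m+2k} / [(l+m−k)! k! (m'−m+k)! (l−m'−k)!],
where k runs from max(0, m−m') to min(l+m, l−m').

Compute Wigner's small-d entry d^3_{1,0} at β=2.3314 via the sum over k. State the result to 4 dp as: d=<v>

d^3_{1,0}(β=2.3314) via Wigner's sum:
With c≡cos(β/2)=0.394107 and s≡sin(β/2)=0.919064, N=[24·2·6·6]^{1/2}=41.569219
The bounds max(0,m−m')=0 and min(l+m,l−m')=2 give 3 terms
  k=0: (−1)^1·41.5692/(12)·0.3941^5·0.9191^1 = -0.030270
  k=1: (−1)^2·41.5692/(4)·0.3941^3·0.9191^3 = +0.493848
  k=2: (−1)^3·41.5692/(12)·0.3941^1·0.9191^5 = -0.895231
d^3_{1,0}(2.3314) = -0.030270 +0.493848 -0.895231 = -0.431652

d=-0.4317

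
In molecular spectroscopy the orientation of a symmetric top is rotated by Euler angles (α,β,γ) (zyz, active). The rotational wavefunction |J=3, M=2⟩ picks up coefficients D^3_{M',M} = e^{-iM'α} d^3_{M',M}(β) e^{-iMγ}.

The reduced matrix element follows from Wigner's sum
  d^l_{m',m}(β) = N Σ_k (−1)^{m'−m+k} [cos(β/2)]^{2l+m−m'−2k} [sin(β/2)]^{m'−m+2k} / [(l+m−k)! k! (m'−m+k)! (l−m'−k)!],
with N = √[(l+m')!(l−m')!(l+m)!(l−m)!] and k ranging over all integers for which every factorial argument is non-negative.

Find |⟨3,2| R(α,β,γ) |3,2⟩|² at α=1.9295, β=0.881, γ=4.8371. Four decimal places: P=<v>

Split into d^3_{2,2}(β=0.881) × two z-phases.
With c≡cos(β/2)=0.904539 and s≡sin(β/2)=0.426392, N=[120·1·120·1]^{1/2}=120.000000
k∈{0,1} keeps every argument non-negative
  k=0: (−1)^0·120.0000/(120)·0.9045^6·0.4264^0 = +0.547725
  k=1: (−1)^1·120.0000/(24)·0.9045^4·0.4264^2 = -0.608550
d^3_{2,2}(0.881) = +0.547725 -0.608550 = -0.060825
|D^3_{2,2}|² = |d^3_{2,2}(β)|² = (-0.060825)² = 0.003700 (the z-rotation phases have unit modulus)

P=0.0037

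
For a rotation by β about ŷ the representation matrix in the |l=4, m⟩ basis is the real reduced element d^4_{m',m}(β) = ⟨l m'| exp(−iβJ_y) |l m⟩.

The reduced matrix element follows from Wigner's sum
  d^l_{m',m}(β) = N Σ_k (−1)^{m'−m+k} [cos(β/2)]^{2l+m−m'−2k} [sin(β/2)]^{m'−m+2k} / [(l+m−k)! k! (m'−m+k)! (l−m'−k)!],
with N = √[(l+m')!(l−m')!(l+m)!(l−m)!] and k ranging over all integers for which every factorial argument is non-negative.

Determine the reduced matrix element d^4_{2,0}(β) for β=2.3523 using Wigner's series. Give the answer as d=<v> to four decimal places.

d=0.4925

d^4_{2,0}(β=2.3523) via Wigner's sum:
Half-angle: c=0.384482, s=0.923133. N=√(720·2·24·24)=910.735966
The bounds max(0,m−m')=0 and min(l+m,l−m')=2 give 3 terms
  k=0: (−1)^2·910.7360/(96)·0.3845^6·0.9231^2 = +0.026116
  k=1: (−1)^3·910.7360/(36)·0.3845^4·0.9231^4 = -0.401466
  k=2: (−1)^4·910.7360/(96)·0.3845^2·0.9231^6 = +0.867875
d^4_{2,0}(2.3523) = +0.026116 -0.401466 +0.867875 = +0.492525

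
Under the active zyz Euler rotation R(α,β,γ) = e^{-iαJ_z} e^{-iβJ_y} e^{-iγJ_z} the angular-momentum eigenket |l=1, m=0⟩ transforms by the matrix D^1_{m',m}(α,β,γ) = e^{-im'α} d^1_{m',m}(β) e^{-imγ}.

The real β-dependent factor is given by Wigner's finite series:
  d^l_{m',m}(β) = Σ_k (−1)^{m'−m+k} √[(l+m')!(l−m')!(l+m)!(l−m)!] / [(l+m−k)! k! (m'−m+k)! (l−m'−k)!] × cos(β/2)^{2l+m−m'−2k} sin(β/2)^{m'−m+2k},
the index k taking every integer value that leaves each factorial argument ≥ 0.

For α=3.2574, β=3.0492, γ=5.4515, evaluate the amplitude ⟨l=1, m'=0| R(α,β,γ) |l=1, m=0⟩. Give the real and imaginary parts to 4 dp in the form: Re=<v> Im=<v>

D^1_{0,0}(3.2574,3.0492,5.4515) = e^{-i·0·3.2574}·d^1_{0,0}(3.0492)·e^{-i·0·5.4515}. Compute d first:
Half-angle: c=0.046180, s=0.998933. N=√(1·1·1·1)=1.000000
Admissible k: 0..1 (factorial args all ≥0)
  k=0: (−1)^0·1.0000/(1)·0.0462^2·0.9989^0 = +0.002133
  k=1: (−1)^1·1.0000/(1)·0.0462^0·0.9989^2 = -0.997867
d^1_{0,0}(3.0492) = +0.002133 -0.997867 = -0.995735
D = (+1.000000+0.000000i)·(-0.995735)·(+1.000000+0.000000i) = -0.995735+0.000000i

Re=-0.9957 Im=0.0000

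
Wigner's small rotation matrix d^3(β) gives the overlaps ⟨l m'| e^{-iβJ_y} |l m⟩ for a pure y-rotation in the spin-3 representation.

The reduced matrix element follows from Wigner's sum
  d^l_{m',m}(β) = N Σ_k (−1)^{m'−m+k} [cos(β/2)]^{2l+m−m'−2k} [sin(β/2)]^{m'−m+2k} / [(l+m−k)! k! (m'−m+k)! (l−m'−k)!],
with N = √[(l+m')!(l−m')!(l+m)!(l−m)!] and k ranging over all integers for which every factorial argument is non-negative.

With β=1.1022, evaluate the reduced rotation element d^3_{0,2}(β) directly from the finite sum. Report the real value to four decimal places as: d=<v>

d^3_{0,2}(β=1.1022) via Wigner's sum:
With c≡cos(β/2)=0.851949 and s≡sin(β/2)=0.523625, N=[6·6·120·1]^{1/2}=65.726707
k∈{2,3} keeps every argument non-negative
  k=2: (−1)^0·65.7267/(12)·0.8519^4·0.5236^2 = +0.791144
  k=3: (−1)^1·65.7267/(12)·0.8519^2·0.5236^4 = -0.298860
d^3_{0,2}(1.1022) = +0.791144 -0.298860 = +0.492283

d=0.4923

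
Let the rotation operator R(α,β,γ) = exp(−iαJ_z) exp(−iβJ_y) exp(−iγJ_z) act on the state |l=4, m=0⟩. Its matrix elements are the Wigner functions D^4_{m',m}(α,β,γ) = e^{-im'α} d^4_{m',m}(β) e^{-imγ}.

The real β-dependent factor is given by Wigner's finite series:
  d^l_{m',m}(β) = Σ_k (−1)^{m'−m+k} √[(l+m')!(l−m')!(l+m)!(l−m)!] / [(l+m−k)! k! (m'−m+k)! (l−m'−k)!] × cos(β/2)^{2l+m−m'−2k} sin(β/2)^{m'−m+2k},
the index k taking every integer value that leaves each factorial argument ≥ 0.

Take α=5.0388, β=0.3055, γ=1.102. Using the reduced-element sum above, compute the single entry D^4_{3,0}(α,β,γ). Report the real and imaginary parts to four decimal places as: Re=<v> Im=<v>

Re=0.0319 Im=0.0214

D^4_{3,0}(5.0388,0.3055,1.102) = e^{-i·3·5.0388}·d^4_{3,0}(0.3055)·e^{-i·0·1.102}. Compute d first:
c=cos(0.3055/2)=0.988356, s=sin(0.3055/2)=0.152157; N=√[5040·1·24·24]=1703.830978
k: max(0,(0)−(3))=0 … min(4+(0),4−(3))=1
  k=0: (−1)^3·1703.8310/(144)·0.9884^5·0.1522^3 = -0.039310
  k=1: (−1)^4·1703.8310/(144)·0.9884^3·0.1522^5 = +0.000932
d^4_{3,0}(0.3055) = -0.039310 +0.000932 = -0.038379
Attach z-rotation phases: D = e^{-i(3)(5.0388)}·(-0.038379)·e^{-i(0)(1.102)} = +0.031857+0.021402i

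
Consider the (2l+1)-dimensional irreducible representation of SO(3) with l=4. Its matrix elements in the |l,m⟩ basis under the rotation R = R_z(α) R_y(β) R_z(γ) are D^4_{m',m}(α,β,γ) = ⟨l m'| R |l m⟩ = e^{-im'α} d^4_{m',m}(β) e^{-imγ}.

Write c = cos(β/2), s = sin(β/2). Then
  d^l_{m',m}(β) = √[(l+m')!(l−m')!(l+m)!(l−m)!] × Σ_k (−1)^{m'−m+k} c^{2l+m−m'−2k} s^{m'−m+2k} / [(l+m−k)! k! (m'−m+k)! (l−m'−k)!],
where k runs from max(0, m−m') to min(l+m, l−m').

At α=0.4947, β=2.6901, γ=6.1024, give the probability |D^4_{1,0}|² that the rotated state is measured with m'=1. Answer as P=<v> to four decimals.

First d^4_{1,0}(β=2.6901), then the phase factors e^{-i(1)α} and e^{-i(0)γ}:
With c≡cos(β/2)=0.223834 and s≡sin(β/2)=0.974627, N=[120·6·24·24]^{1/2}=643.987578
The bounds max(0,m−m')=0 and min(l+m,l−m')=3 give 4 terms
  k=0: (−1)^1·643.9876/(144)·0.2238^7·0.9746^1 = -0.000123
  k=1: (−1)^2·643.9876/(24)·0.2238^5·0.9746^3 = +0.013958
  k=2: (−1)^3·643.9876/(24)·0.2238^3·0.9746^5 = -0.264628
  k=3: (−1)^4·643.9876/(144)·0.2238^1·0.9746^7 = +0.836201
d^4_{1,0}(2.6901) = -0.000123 +0.013958 -0.264628 +0.836201 = +0.585408
|D^4_{1,0}|² = |d^4_{1,0}(β)|² = (+0.585408)² = 0.342702 (the z-rotation phases have unit modulus)

P=0.3427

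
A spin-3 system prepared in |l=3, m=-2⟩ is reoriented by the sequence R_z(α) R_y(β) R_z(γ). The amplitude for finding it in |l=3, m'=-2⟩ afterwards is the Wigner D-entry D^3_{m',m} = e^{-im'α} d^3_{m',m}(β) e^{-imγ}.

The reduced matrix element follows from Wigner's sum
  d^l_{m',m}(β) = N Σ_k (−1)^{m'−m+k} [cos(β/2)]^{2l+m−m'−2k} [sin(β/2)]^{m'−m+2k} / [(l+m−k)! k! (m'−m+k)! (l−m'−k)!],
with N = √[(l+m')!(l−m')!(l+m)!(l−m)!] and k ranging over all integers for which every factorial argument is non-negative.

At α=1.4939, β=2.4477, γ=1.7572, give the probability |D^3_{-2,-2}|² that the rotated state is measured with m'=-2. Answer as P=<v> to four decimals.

First d^3_{-2,-2}(β=2.4477), then the phase factors e^{-i(-2)α} and e^{-i(-2)γ}:
c=cos(2.4477/2)=0.340028, s=sin(2.4477/2)=0.940415; N=√[1·120·1·120]=120.000000
k∈{0,1} keeps every argument non-negative
  k=0: (−1)^0·120.0000/(120)·0.3400^6·0.9404^0 = +0.001546
  k=1: (−1)^1·120.0000/(24)·0.3400^4·0.9404^2 = -0.059111
d^3_{-2,-2}(2.4477) = +0.001546 -0.059111 = -0.057565
|D^3_{-2,-2}|² = |d^3_{-2,-2}(β)|² = (-0.057565)² = 0.003314 (the z-rotation phases have unit modulus)

P=0.0033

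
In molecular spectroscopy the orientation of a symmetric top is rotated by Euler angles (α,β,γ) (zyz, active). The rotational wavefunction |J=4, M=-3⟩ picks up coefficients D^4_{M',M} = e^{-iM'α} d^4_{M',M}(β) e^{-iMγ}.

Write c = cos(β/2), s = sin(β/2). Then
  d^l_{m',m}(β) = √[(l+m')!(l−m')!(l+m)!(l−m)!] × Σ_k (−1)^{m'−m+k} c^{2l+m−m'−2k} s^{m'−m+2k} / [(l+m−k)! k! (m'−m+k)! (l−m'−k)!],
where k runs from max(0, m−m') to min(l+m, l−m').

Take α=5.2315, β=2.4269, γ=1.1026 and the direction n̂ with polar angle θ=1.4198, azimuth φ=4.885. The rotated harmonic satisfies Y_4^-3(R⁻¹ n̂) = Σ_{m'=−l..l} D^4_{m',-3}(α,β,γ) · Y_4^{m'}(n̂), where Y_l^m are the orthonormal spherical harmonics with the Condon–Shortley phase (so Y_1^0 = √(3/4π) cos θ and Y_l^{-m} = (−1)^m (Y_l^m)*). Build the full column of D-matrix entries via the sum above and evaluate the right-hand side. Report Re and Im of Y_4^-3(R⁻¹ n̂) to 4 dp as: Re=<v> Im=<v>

Re=0.2111 Im=-0.3473

Need the full column D^4_{m',-3} for m'=−4..4 at α=5.2315, β=2.4269, γ=1.1026.
cos(β/2)=0.349789, sin(β/2)=0.936828
d^4_{-4,-3}: single k=1 term ⇒ +0.001698;  D = +0.001057-0.001329i
d^4_{-3,-3}: k∈[0..1] ⇒ +0.000224 -0.011253 = -0.011029;  D = -0.010900-0.001678i
d^4_{-2,-3}: k∈[0..1] ⇒ -0.002246 +0.048328 = +0.046082;  D = +0.016508+0.043024i
d^4_{-1,-3}: k∈[0..1] ⇒ +0.012759 -0.152541 = -0.139781;  D = +0.088470-0.108221i
d^4_{0,-3}: k∈[0..1] ⇒ -0.050942 +0.365413 = +0.314471;  D = -0.310137-0.052027i
d^4_{1,-3}: k∈[0..1] ⇒ +0.152541 -0.656514 = -0.503973;  D = +0.174185+0.472915i
d^4_{2,-3}: k∈[0..1] ⇒ -0.346661 +0.828878 = +0.482217;  D = +0.310203-0.369198i
d^4_{3,-3}: k∈[0..1] ⇒ +0.578991 -0.593308 = -0.014317;  D = -0.014087-0.002559i
d^4_{4,-3}: single k=0 term ⇒ -0.626573;  D = -0.208624-0.590822i
Y_4^{m'}(θ=1.4198,φ=4.885) and Σ D·Y over m':
  (+0.0011-0.0013i)·(+0.3259-0.2692i)  (-0.0109-0.0017i)·(-0.0901-0.1581i)  (+0.0165+0.0430i)·(+0.2589-0.0931i)  (+0.0885-0.1082i)·(-0.0343-0.1969i)  (-0.3101-0.0520i)·(+0.2474+0.0000i)  (+0.1742+0.4729i)·(+0.0343-0.1969i)  (+0.3102-0.3692i)·(+0.2589+0.0931i)  (-0.0141-0.0026i)·(+0.0901-0.1581i)  (-0.2086-0.5908i)·(+0.3259+0.2692i)
Y_4^-3(R⁻¹ n̂) = +0.211113-0.347328i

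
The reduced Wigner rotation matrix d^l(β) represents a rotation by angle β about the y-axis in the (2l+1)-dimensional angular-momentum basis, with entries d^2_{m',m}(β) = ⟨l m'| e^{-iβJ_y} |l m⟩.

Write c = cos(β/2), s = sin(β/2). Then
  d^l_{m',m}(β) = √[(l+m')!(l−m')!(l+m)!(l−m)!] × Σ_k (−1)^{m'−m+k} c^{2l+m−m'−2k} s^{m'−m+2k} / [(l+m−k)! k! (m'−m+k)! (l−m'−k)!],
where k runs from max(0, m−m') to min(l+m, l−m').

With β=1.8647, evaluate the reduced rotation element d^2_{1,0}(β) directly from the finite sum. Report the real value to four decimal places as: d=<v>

d^2_{1,0}(β=1.8647) via Wigner's sum:
c=cos(1.8647/2)=0.595949, s=sin(1.8647/2)=0.803023; N=√[6·1·2·2]=4.898979
k∈{0,1} keeps every argument non-negative
  k=0: (−1)^1·4.8990/(2)·0.5959^3·0.8030^1 = -0.416322
  k=1: (−1)^2·4.8990/(2)·0.5959^1·0.8030^3 = +0.755906
d^2_{1,0}(1.8647) = -0.416322 +0.755906 = +0.339584

d=0.3396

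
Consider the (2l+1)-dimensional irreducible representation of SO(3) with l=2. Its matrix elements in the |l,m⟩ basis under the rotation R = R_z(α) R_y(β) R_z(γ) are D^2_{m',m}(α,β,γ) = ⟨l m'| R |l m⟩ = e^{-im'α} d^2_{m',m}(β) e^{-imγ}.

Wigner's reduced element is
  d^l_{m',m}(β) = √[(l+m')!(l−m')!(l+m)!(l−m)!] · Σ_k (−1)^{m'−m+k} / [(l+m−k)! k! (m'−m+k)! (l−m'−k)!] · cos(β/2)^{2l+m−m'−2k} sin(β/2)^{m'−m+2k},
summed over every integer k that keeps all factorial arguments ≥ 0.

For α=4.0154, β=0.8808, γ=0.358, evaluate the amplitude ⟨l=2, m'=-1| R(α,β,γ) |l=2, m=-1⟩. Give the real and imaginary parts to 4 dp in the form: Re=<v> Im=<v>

Re=-0.0743 Im=-0.2107

Split into d^2_{-1,-1}(β=0.8808) × two z-phases.
c=cos(0.8808/2)=0.904581, s=sin(0.8808/2)=0.426301; N=√[1·6·1·6]=6.000000
Admissible k: 0..1 (factorial args all ≥0)
  k=0: (−1)^0·6.0000/(6)·0.9046^4·0.4263^0 = +0.669561
  k=1: (−1)^1·6.0000/(2)·0.9046^2·0.4263^2 = -0.446118
d^2_{-1,-1}(0.8808) = +0.669561 -0.446118 = +0.223443
D = (-0.641912-0.766778i)·(+0.223443)·(+0.936599+0.350402i) = -0.074302-0.210727i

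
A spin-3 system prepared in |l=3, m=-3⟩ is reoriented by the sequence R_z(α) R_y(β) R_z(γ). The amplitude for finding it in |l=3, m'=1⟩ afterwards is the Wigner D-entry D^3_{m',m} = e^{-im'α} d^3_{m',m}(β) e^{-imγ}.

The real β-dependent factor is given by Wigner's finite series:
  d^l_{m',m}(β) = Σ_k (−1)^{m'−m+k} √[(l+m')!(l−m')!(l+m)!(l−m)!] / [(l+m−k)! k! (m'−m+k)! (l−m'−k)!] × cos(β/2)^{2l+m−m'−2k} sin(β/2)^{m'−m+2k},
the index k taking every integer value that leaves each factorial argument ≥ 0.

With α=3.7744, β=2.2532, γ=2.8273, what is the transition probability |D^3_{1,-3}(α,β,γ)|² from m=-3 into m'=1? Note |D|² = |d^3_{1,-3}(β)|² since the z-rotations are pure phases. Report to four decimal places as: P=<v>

D^3_{1,-3}(3.7744,2.2532,2.8273) = e^{-i·1·3.7744}·d^3_{1,-3}(2.2532)·e^{-i·-3·2.8273}. Compute d first:
With c≡cos(β/2)=0.429732 and s≡sin(β/2)=0.902956, N=[24·2·1·720]^{1/2}=185.903201
The bounds max(0,m−m')=0 and min(l+m,l−m')=0 give 1 term
  k=0: (−1)^4·185.9032/(48)·0.4297^2·0.9030^4 = +0.475454
d^3_{1,-3}(2.2532) = +0.475454
|D^3_{1,-3}|² = |d^3_{1,-3}(β)|² = (+0.475454)² = 0.226057 (the z-rotation phases have unit modulus)

P=0.2261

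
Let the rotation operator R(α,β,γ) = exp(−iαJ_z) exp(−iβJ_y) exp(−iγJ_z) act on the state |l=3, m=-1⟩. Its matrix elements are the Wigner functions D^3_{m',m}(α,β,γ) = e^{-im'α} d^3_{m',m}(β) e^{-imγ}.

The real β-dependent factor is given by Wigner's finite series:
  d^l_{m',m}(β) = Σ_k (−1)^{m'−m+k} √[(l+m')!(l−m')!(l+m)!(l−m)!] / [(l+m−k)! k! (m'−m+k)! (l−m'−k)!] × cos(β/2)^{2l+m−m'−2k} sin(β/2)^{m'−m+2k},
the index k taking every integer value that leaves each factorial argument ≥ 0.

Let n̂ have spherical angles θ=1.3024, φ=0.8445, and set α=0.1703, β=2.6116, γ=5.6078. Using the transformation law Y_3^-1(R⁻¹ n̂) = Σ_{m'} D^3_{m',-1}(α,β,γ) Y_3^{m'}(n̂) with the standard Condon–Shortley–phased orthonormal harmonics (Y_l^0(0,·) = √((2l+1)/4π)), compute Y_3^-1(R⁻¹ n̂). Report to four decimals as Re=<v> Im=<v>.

Need the full column D^3_{m',-1} for m'=−3..3 at α=0.1703, β=2.6116, γ=5.6078.
cos(β/2)=0.261906, sin(β/2)=0.965093
d^3_{-3,-1}: single k=2 term ⇒ +0.016973;  D = +0.016744-0.002779i
d^3_{-2,-1}: k∈[1..2] ⇒ +0.003761 -0.102135 = -0.098374;  D = -0.092912+0.032322i
d^3_{-1,-1}: k∈[0..2] ⇒ +0.000323 -0.035060 +0.357042 = +0.322305;  D = +0.282059-0.155957i
d^3_{0,-1}: k∈[0..2] ⇒ -0.004120 +0.167824 -0.759596 = -0.595891;  D = -0.465073+0.372550i
d^3_{1,-1}: k∈[0..2] ⇒ +0.026295 -0.476055 +0.808009 = +0.358249;  D = +0.237597-0.268122i
d^3_{2,-1}: k∈[0..1] ⇒ -0.102135 +0.693413 = +0.591278;  D = +0.311475-0.502586i
d^3_{3,-1}: single k=0 term ⇒ +0.230469;  D = +0.086450-0.213641i
Y_3^{m'}(θ=1.3024,φ=0.8445) and Σ D·Y over m':
  (+0.0167-0.0028i)·(-0.3070-0.2137i)  (-0.0929+0.0323i)·(-0.0297-0.2502i)  (+0.2821-0.1560i)·(-0.1342+0.1511i)  (-0.4651+0.3726i)·(-0.2621+0.0000i)  (+0.2376-0.2681i)·(+0.1342+0.1511i)  (+0.3115-0.5026i)·(-0.0297+0.2502i)  (+0.0865-0.2136i)·(+0.3070-0.2137i)
Y_3^-1(R⁻¹ n̂) = +0.282477-0.005817i

Re=0.2825 Im=-0.0058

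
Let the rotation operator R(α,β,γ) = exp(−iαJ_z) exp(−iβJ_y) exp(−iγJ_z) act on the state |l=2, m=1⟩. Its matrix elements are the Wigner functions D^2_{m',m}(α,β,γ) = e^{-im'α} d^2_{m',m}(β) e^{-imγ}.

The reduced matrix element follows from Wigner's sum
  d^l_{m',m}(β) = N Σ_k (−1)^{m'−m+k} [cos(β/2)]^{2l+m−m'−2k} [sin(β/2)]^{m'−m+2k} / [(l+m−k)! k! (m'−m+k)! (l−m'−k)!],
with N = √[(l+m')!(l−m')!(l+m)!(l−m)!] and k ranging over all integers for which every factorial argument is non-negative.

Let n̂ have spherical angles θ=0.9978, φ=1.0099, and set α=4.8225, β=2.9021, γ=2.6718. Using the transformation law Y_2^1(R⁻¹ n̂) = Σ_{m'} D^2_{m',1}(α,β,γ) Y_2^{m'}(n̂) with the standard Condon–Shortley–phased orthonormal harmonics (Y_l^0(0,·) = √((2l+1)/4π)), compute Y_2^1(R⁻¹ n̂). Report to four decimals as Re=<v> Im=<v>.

Need the full column D^2_{m',1} for m'=−2..2 at α=4.8225, β=2.9021, γ=2.6718.
cos(β/2)=0.119460, sin(β/2)=0.992839
d^2_{-2,1}: single k=3 term ⇒ +0.233825;  D = +0.180334+0.148841i
d^2_{-1,1}: k∈[2..3] ⇒ +0.042201 -0.971662 = -0.929461;  D = +0.509292-0.777508i
d^2_{0,1}: k∈[1..2] ⇒ +0.004146 -0.286376 = -0.282230;  D = +0.251653+0.127766i
d^2_{1,1}: k∈[0..1] ⇒ +0.000204 -0.042201 = -0.041998;  D = -0.014782+0.039310i
d^2_{2,1}: single k=0 term ⇒ -0.003385;  D = -0.003280-0.000836i
Y_2^{m'}(θ=0.9978,φ=1.0099) and Σ D·Y over m':
  (+0.1803+0.1488i)·(-0.1184-0.2457i)  (+0.5093-0.7775i)·(+0.1872-0.2980i)  (+0.2517+0.1278i)·(-0.0373+0.0000i)  (-0.0148+0.0393i)·(-0.1872-0.2980i)  (-0.0033-0.0008i)·(-0.1184+0.2457i)
Y_2^1(R⁻¹ n̂) = -0.115449-0.367692i

Re=-0.1154 Im=-0.3677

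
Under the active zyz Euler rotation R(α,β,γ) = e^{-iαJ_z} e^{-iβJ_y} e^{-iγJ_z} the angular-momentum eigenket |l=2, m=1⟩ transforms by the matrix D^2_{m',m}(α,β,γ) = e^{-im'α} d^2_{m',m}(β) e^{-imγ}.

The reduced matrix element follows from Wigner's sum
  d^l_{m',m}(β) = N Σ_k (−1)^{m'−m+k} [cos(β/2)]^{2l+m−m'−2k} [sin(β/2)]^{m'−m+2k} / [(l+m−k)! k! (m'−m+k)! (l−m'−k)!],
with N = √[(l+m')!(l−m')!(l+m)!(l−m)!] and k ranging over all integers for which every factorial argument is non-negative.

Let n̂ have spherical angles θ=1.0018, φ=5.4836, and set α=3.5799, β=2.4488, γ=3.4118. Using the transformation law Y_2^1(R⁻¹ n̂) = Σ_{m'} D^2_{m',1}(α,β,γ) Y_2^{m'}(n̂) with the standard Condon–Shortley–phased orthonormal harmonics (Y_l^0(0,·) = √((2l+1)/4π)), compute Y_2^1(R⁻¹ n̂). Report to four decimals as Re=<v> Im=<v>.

Need the full column D^2_{m',1} for m'=−2..2 at α=3.5799, β=2.4488, γ=3.4118.
cos(β/2)=0.339510, sin(β/2)=0.940602
d^2_{-2,1}: single k=3 term ⇒ +0.565069;  D = -0.464317-0.322043i
d^2_{-1,1}: k∈[2..3] ⇒ +0.305942 -0.782752 = -0.476810;  D = -0.470089-0.079775i
d^2_{0,1}: k∈[1..2] ⇒ +0.090166 -0.692065 = -0.601899;  D = +0.580060-0.160666i
d^2_{1,1}: k∈[0..1] ⇒ +0.013287 -0.305942 = -0.292656;  D = -0.222222+0.190433i
d^2_{2,1}: single k=0 term ⇒ -0.073620;  D = +0.030286-0.067102i
Y_2^{m'}(θ=1.0018,φ=5.4836) and Σ D·Y over m':
  (-0.4643-0.3220i)·(-0.0078+0.2740i)  (-0.4701-0.0798i)·(+0.2444+0.2514i)  (+0.5801-0.1607i)·(-0.0407+0.0000i)  (-0.2222+0.1904i)·(-0.2444+0.2514i)  (+0.0303-0.0671i)·(-0.0078-0.2740i)
Y_2^1(R⁻¹ n̂) = -0.038791-0.366087i

Re=-0.0388 Im=-0.3661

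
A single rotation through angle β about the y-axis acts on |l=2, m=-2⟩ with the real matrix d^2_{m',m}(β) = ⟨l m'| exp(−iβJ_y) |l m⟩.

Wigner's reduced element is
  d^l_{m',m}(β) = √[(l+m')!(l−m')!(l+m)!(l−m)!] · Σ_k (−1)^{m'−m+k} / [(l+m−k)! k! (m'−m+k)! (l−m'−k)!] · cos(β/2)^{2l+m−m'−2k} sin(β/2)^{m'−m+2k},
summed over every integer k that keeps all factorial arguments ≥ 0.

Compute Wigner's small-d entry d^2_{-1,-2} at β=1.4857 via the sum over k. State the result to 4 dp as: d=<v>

d^2_{-1,-2}(β=1.4857) via Wigner's sum:
With c≡cos(β/2)=0.736544 and s≡sin(β/2)=0.676390, N=[1·6·1·24]^{1/2}=12.000000
k∈{0} keeps every argument non-negative
  k=0: (−1)^1·12.0000/(6)·0.7365^3·0.6764^1 = -0.540534
d^2_{-1,-2}(1.4857) = -0.540534

d=-0.5405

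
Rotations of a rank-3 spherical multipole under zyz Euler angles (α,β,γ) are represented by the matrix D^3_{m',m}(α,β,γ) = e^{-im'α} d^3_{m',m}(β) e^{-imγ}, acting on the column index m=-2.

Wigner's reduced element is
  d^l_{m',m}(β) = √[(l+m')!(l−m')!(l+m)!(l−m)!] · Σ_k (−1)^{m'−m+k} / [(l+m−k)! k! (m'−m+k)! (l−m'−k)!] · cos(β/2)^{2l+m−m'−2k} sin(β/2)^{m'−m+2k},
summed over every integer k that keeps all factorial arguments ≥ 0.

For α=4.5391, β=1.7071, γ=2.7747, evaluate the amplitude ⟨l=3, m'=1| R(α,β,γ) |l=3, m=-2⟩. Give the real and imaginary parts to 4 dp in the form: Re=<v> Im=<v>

Re=-0.1401 Im=-0.2232

D^3_{1,-2}(4.5391,1.7071,2.7747) = e^{-i·1·4.5391}·d^3_{1,-2}(1.7071)·e^{-i·-2·2.7747}. Compute d first:
c=cos(1.7071/2)=0.657312, s=sin(1.7071/2)=0.753619; N=√[24·2·1·120]=75.894664
k∈{0,1} keeps every argument non-negative
  k=0: (−1)^3·75.8947/(12)·0.6573^3·0.7536^3 = -0.768775
  k=1: (−1)^4·75.8947/(24)·0.6573^1·0.7536^5 = +0.505277
d^3_{1,-2}(1.7071) = -0.768775 +0.505277 = -0.263498
Attach z-rotation phases: D = e^{-i(1)(4.5391)}·(-0.263498)·e^{-i(-2)(2.7747)} = -0.140077-0.223181i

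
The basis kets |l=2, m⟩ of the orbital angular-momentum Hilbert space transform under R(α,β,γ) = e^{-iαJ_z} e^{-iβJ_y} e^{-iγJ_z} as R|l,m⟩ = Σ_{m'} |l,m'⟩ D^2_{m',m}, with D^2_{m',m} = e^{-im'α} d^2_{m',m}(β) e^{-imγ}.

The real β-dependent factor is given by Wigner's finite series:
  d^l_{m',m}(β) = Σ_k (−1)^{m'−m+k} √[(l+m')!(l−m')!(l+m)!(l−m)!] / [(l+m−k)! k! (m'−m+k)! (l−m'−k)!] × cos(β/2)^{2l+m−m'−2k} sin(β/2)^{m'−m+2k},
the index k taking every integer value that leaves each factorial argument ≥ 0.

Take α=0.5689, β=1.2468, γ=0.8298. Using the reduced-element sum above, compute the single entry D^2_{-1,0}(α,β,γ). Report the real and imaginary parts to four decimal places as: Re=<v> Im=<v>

Re=0.3114 Im=0.1991

Split into d^2_{-1,0}(β=1.2468) × two z-phases.
With c≡cos(β/2)=0.811898 and s≡sin(β/2)=0.583799, N=[1·6·2·2]^{1/2}=4.898979
k∈{1,2} keeps every argument non-negative
  k=1: (−1)^0·4.8990/(2)·0.8119^3·0.5838^1 = +0.765321
  k=2: (−1)^1·4.8990/(2)·0.8119^1·0.5838^3 = -0.395701
d^2_{-1,0}(1.2468) = +0.765321 -0.395701 = +0.369620
Phases: e^{-i·(-1)·0.5689}=+0.842494+0.538706i, e^{-i·(0)·0.8298}=+1.000000+0.000000i ⇒ D=+0.311403+0.199116i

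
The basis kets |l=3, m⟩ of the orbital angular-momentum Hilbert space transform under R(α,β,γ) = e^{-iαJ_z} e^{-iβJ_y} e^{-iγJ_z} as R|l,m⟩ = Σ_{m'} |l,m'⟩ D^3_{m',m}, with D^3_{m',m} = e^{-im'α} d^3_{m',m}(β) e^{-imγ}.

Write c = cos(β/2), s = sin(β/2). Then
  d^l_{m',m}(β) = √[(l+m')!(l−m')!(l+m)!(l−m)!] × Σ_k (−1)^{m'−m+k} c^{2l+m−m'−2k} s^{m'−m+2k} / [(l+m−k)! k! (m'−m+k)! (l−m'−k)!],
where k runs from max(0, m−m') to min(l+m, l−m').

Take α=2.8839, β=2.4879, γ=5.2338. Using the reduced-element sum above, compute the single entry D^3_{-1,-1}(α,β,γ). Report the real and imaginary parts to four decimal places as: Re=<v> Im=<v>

Re=-0.1101 Im=0.4078

Split into d^3_{-1,-1}(β=2.4879) × two z-phases.
Half-angle: c=0.321058, s=0.947060. N=√(2·24·2·24)=48.000000
Admissible k: 0..2 (factorial args all ≥0)
  k=0: (−1)^0·48.0000/(48)·0.3211^6·0.9471^0 = +0.001095
  k=1: (−1)^1·48.0000/(6)·0.3211^4·0.9471^2 = -0.076239
  k=2: (−1)^2·48.0000/(8)·0.3211^2·0.9471^4 = +0.497539
d^3_{-1,-1}(2.4879) = +0.001095 -0.076239 +0.497539 = +0.422395
Attach z-rotation phases: D = e^{-i(-1)(2.8839)}·(+0.422395)·e^{-i(-1)(5.2338)} = -0.110107+0.407792i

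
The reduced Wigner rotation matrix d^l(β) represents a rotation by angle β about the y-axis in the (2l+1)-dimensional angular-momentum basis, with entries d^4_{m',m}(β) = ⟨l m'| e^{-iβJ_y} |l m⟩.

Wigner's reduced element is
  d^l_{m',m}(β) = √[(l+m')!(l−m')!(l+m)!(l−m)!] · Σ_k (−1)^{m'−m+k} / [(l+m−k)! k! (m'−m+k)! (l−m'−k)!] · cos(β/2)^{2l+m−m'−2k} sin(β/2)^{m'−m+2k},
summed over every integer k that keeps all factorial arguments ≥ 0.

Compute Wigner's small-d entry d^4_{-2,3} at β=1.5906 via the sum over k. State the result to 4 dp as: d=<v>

d=0.4671

d^4_{-2,3}(β=1.5906) via Wigner's sum:
c=cos(1.5906/2)=0.700071, s=sin(1.5906/2)=0.714074; N=√[2·720·5040·1]=2693.993318
The bounds max(0,m−m')=5 and min(l+m,l−m')=6 give 2 terms
  k=5: (−1)^0·2693.9933/(240)·0.7001^3·0.7141^5 = +0.715033
  k=6: (−1)^1·2693.9933/(720)·0.7001^1·0.7141^7 = -0.247974
d^4_{-2,3}(1.5906) = +0.715033 -0.247974 = +0.467058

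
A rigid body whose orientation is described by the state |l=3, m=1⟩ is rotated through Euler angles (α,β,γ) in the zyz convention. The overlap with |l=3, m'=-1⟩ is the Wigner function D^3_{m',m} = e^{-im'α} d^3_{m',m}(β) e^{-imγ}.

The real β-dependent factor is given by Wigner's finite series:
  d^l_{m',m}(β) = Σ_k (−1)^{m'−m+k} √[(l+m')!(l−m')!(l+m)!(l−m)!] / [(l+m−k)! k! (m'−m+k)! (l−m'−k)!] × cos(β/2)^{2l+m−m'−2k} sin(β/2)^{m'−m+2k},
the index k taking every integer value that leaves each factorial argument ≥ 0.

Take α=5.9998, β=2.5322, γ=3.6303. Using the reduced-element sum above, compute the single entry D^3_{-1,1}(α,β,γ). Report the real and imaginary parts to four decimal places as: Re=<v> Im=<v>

First d^3_{-1,1}(β=2.5322), then the phase factors e^{-i(-1)α} and e^{-i(1)γ}:
With c≡cos(β/2)=0.300004 and s≡sin(β/2)=0.953938, N=[2·24·24·2]^{1/2}=48.000000
k∈{2,3,4} keeps every argument non-negative
  k=2: (−1)^0·48.0000/(8)·0.3000^4·0.9539^2 = +0.044228
  k=3: (−1)^1·48.0000/(6)·0.3000^2·0.9539^4 = -0.596243
  k=4: (−1)^2·48.0000/(48)·0.3000^0·0.9539^6 = +0.753566
d^3_{-1,1}(2.5322) = +0.044228 -0.596243 +0.753566 = +0.201551
Attach z-rotation phases: D = e^{-i(-1)(5.9998)}·(+0.201551)·e^{-i(1)(3.6303)} = -0.144401+0.140609i

Re=-0.1444 Im=0.1406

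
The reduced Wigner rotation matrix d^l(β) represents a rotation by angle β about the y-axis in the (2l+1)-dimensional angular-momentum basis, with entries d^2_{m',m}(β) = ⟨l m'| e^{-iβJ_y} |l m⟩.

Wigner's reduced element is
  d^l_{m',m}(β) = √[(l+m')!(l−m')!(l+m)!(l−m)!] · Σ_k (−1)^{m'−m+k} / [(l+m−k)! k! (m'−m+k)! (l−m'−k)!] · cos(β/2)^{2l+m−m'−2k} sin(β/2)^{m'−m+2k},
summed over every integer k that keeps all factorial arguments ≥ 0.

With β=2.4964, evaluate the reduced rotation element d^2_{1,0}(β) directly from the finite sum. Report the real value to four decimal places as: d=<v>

d^2_{1,0}(β=2.4964) via Wigner's sum:
With c≡cos(β/2)=0.317030 and s≡sin(β/2)=0.948416, N=[6·1·2·2]^{1/2}=4.898979
Admissible k: 0..1 (factorial args all ≥0)
  k=0: (−1)^1·4.8990/(2)·0.3170^3·0.9484^1 = -0.074024
  k=1: (−1)^2·4.8990/(2)·0.3170^1·0.9484^3 = +0.662479
d^2_{1,0}(2.4964) = -0.074024 +0.662479 = +0.588454

d=0.5885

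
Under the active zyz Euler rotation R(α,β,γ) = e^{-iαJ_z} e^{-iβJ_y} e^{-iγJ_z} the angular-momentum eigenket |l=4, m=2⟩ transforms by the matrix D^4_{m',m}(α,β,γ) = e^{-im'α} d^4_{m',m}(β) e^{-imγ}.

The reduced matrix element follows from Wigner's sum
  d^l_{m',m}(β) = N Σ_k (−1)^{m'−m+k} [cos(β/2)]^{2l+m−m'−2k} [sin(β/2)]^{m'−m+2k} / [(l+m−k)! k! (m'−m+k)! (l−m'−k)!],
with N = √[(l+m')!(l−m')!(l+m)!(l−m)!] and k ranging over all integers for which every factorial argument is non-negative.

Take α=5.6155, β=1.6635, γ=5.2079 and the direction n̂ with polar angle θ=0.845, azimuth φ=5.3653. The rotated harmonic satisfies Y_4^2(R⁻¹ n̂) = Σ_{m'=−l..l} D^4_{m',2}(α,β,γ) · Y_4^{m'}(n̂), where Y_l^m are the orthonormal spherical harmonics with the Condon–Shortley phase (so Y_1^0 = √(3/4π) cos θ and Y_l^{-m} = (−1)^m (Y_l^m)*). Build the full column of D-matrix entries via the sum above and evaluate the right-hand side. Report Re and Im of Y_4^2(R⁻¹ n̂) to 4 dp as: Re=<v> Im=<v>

Need the full column D^4_{m',2} for m'=−4..4 at α=5.6155, β=1.6635, γ=5.2079.
cos(β/2)=0.673583, sin(β/2)=0.739111
d^4_{-4,2}: single k=6 term ⇒ +0.391400;  D = +0.339631-0.194537i
d^4_{-3,2}: k∈[5..6] ⇒ +0.756673 -0.303686 = +0.452988;  D = +0.448068+0.066580i
d^4_{-2,2}: k∈[4..6] ⇒ +0.921501 -0.887611 +0.089059 = +0.122949;  D = +0.084309+0.089490i
d^4_{-1,2}: k∈[3..5] ⇒ +0.791774 -1.429978 +0.344347 = -0.293857;  D = -0.025800-0.292722i
d^4_{0,2}: k∈[2..4] ⇒ +0.484049 -1.554156 +0.701718 = -0.368389;  D = +0.201817-0.308189i
d^4_{1,2}: k∈[1..3] ⇒ +0.197281 -1.187661 +0.953319 = -0.037061;  D = +0.035140-0.011775i
d^4_{2,2}: k∈[0..2] ⇒ +0.042377 -0.612278 +0.921501 = +0.351600;  D = -0.330959-0.118694i
d^4_{3,2}: k∈[0..1] ⇒ -0.173986 +0.628451 = +0.454465;  D = -0.240929-0.385347i
d^4_{4,2}: single k=0 term ⇒ +0.269989;  D = +0.029350-0.268389i
Y_4^{m'}(θ=0.845,φ=5.3653) and Σ D·Y over m':
  (+0.3396-0.1945i)·(-0.1195-0.0700i)  (+0.4481+0.0666i)·(-0.3218+0.1315i)  (+0.0843+0.0895i)·(-0.1021+0.3764i)  (-0.0258-0.2927i)·(+0.0120+0.0156i)  (+0.2018-0.3082i)·(-0.3622+0.0000i)  (+0.0351-0.0118i)·(-0.0120+0.0156i)  (-0.3310-0.1187i)·(-0.1021-0.3764i)  (-0.2409-0.3853i)·(+0.3218+0.1315i)  (+0.0293-0.2684i)·(-0.1195+0.0700i)
Y_4^2(R⁻¹ n̂) = -0.340959+0.183086i

Re=-0.3410 Im=0.1831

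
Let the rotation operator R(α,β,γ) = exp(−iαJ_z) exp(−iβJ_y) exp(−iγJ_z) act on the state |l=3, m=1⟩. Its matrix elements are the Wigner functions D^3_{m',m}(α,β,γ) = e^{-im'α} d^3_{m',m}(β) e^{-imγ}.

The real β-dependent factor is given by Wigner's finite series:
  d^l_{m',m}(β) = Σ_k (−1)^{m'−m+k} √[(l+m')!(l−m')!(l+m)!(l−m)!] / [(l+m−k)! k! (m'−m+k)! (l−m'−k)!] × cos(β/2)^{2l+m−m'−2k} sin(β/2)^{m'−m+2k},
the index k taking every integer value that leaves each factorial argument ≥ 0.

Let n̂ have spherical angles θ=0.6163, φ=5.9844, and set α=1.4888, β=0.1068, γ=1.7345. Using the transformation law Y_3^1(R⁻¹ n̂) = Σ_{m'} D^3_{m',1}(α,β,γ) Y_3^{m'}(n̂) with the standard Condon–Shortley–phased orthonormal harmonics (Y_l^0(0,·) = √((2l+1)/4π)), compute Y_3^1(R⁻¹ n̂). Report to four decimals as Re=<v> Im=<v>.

Need the full column D^3_{m',1} for m'=−3..3 at α=1.4888, β=0.1068, γ=1.7345.
cos(β/2)=0.998575, sin(β/2)=0.053375
d^3_{-3,1}: single k=4 term ⇒ +0.000031;  D = -0.000029+0.000012i
d^3_{-2,1}: k∈[3..4] ⇒ +0.000958 -0.000001 = +0.000956;  D = +0.000308+0.000905i
d^3_{-1,1}: k∈[2..4] ⇒ +0.016996 -0.000065 +0.000000 = +0.016931;  D = +0.016423-0.004118i
d^3_{0,1}: k∈[1..3] ⇒ +0.183581 -0.001573 +0.000001 = +0.182009;  D = -0.029663-0.179576i
d^3_{1,1}: k∈[0..2] ⇒ +0.991478 -0.022661 +0.000049 = +0.968865;  D = -0.965633+0.079075i
d^3_{2,1}: k∈[0..1] ⇒ -0.167586 +0.000958 = -0.166628;  D = +0.000048-0.166628i
d^3_{3,1}: single k=0 term ⇒ +0.010971;  D = +0.010934+0.000902i
Y_3^{m'}(θ=0.6163,φ=5.9844) and Σ D·Y over m':
  (-0.0000+0.0000i)·(+0.0503+0.0629i)  (+0.0003+0.0009i)·(+0.2303+0.1568i)  (+0.0164-0.0041i)·(+0.4159+0.1281i)  (-0.0297-0.1796i)·(+0.1003+0.0000i)  (-0.9656+0.0791i)·(-0.4159+0.1281i)  (+0.0000-0.1666i)·(+0.2303-0.1568i)  (+0.0109+0.0009i)·(-0.0503+0.0629i)
Y_3^1(R⁻¹ n̂) = +0.369044-0.211693i

Re=0.3690 Im=-0.2117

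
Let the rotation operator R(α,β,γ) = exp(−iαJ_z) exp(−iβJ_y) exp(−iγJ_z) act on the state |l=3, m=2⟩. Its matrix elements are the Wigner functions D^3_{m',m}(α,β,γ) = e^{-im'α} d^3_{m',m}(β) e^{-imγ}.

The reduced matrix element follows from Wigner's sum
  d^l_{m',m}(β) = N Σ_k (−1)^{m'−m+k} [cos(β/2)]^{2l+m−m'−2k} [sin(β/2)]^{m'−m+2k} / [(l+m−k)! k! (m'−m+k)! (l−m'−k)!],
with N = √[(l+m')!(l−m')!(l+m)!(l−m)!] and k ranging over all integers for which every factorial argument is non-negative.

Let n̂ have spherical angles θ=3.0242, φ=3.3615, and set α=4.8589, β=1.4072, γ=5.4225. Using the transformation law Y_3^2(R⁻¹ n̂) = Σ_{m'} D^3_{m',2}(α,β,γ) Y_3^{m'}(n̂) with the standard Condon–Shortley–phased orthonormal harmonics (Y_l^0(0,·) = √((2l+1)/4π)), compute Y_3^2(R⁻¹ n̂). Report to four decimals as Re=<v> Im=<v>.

Re=-0.0132 Im=-0.1524

Need the full column D^3_{m',2} for m'=−3..3 at α=4.8589, β=1.4072, γ=5.4225.
cos(β/2)=0.762518, sin(β/2)=0.646967
d^3_{-3,2}: single k=5 term ⇒ +0.211707;  D = -0.175904-0.117805i
d^3_{-2,2}: k∈[4..5] ⇒ +0.509329 -0.073332 = +0.435997;  D = +0.187126-0.393799i
d^3_{-1,2}: k∈[3..4] ⇒ +0.759323 -0.273313 = +0.486010;  D = +0.464720+0.142272i
d^3_{0,2}: k∈[2..3] ⇒ +0.775042 -0.557942 = +0.217100;  D = -0.032566+0.214643i
d^3_{1,2}: k∈[1..2] ⇒ +0.527391 -0.759323 = -0.231932;  D = +0.231930+0.000942i
d^3_{2,2}: k∈[0..1] ⇒ +0.196563 -0.707513 = -0.510951;  D = +0.072538+0.505776i
d^3_{3,2}: single k=0 term ⇒ -0.408515;  D = -0.391579+0.116408i
Y_3^{m'}(θ=3.0242,φ=3.3615) and Σ D·Y over m':
  (-0.1759-0.1178i)·(-0.0005+0.0004i)  (+0.1871-0.3938i)·(-0.0126+0.0059i)  (+0.4647+0.1423i)·(-0.1452+0.0325i)  (-0.0326+0.2146i)·(-0.7158+0.0000i)  (+0.2319+0.0009i)·(+0.1452+0.0325i)  (+0.0725+0.5058i)·(-0.0126-0.0059i)  (-0.3916+0.1164i)·(+0.0005+0.0004i)
Y_3^2(R⁻¹ n̂) = -0.013198-0.152392i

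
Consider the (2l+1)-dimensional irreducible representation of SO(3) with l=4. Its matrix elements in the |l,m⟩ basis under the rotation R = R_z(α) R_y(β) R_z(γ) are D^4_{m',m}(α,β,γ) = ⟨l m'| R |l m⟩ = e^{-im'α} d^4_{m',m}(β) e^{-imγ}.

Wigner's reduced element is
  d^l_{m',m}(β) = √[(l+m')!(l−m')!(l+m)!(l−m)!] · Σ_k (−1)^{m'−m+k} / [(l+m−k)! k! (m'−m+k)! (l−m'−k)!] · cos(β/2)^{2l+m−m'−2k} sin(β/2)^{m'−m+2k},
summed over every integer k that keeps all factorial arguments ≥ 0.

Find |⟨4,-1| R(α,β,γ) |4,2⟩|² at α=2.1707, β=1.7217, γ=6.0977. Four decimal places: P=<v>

First d^4_{-1,2}(β=1.7217), then the phase factors e^{-i(-1)α} and e^{-i(2)γ}:
Half-angle: c=0.651793, s=0.758397. N=√(6·120·720·2)=1018.233765
k∈{3,4,5} keeps every argument non-negative
  k=3: (−1)^0·1018.2338/(72)·0.6518^5·0.7584^3 = +0.725694
  k=4: (−1)^1·1018.2338/(48)·0.6518^3·0.7584^5 = -1.473731
  k=5: (−1)^2·1018.2338/(240)·0.6518^1·0.7584^7 = +0.399045
d^4_{-1,2}(1.7217) = +0.725694 -1.473731 +0.399045 = -0.348992
|D^4_{-1,2}|² = |d^4_{-1,2}(β)|² = (-0.348992)² = 0.121796 (the z-rotation phases have unit modulus)

P=0.1218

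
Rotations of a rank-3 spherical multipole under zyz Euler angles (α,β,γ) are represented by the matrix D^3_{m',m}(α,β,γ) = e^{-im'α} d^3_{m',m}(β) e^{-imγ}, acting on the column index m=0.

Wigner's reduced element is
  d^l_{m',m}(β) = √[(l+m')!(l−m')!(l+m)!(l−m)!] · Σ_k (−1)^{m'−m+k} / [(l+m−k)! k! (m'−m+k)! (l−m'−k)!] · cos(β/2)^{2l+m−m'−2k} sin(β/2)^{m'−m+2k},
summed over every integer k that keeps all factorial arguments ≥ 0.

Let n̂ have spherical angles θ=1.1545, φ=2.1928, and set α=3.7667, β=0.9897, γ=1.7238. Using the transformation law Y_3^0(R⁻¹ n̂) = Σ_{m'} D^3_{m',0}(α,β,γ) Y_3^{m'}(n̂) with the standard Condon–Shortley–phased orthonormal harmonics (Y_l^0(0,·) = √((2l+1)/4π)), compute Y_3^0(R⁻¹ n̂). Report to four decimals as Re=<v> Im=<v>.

Re=-0.2261 Im=0.0000

Need the full column D^3_{m',0} for m'=−3..3 at α=3.7667, β=0.9897, γ=1.7238.
cos(β/2)=0.880040, sin(β/2)=0.474900
d^3_{-3,0}: single k=3 term ⇒ +0.326458;  D = +0.097886-0.311438i
d^3_{-2,0}: k∈[2..3] ⇒ +0.740924 -0.215761 = +0.525163;  D = +0.165489+0.498408i
d^3_{-1,0}: k∈[1..3] ⇒ +0.868369 -0.758621 +0.073638 = +0.183387;  D = -0.148708-0.107315i
d^3_{0,0}: k∈[0..3] ⇒ +0.464531 -1.217463 +0.354531 -0.011471 = -0.409872;  D = -0.409872+0.000000i
d^3_{1,0}: k∈[0..2] ⇒ -0.868369 +0.758621 -0.073638 = -0.183387;  D = +0.148708-0.107315i
d^3_{2,0}: k∈[0..1] ⇒ +0.740924 -0.215761 = +0.525163;  D = +0.165489-0.498408i
d^3_{3,0}: single k=0 term ⇒ -0.326458;  D = -0.097886-0.311438i
Y_3^{m'}(θ=1.1545,φ=2.1928) and Σ D·Y over m':
  (+0.0979-0.3114i)·(+0.3054-0.0929i)  (+0.1655+0.4984i)·(-0.1110+0.3274i)  (-0.1487-0.1073i)·(+0.0314+0.0438i)  (-0.4099+0.0000i)·(-0.3293+0.0000i)  (+0.1487-0.1073i)·(-0.0314+0.0438i)  (+0.1655-0.4984i)·(-0.1110-0.3274i)  (-0.0979-0.3114i)·(-0.3054-0.0929i)
Y_3^0(R⁻¹ n̂) = -0.226094-0.000000i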